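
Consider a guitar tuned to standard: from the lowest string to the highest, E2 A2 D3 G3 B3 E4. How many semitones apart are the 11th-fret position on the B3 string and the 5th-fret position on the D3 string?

B3 at fret 11 → A♯4 (MIDI 70); D3 at fret 5 → G3 (MIDI 55).
70 − 55 = 15, so the two pitches are 15 semitones apart, with A♯4 the higher.

15 semitones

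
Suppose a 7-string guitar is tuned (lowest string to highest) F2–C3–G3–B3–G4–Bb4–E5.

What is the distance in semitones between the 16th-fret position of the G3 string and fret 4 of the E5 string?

9 semitones

G3 at fret 16 → B4 (MIDI 71); E5 at fret 4 → Ab5 (MIDI 80).
71 − 80 = -9, so the two pitches are 9 semitones apart, with Ab5 the higher.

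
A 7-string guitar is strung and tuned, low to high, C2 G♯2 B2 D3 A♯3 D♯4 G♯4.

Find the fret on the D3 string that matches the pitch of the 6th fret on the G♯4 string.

Fret 6 on G♯4 is MIDI 68 + 6 = 74 (D5). On the D3 string (open MIDI 50), that pitch is 74 − 50 = fret 24.

24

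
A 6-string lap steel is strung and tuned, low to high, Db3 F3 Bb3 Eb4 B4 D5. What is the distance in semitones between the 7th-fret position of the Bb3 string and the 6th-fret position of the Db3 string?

10 semitones

Bb3 at fret 7 → F4 (MIDI 65); Db3 at fret 6 → G3 (MIDI 55).
65 − 55 = 10, so the two pitches are 10 semitones apart, with F4 the higher.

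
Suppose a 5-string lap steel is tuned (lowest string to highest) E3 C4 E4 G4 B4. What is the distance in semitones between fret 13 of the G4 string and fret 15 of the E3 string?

G4 at fret 13 → Ab5 (MIDI 80); E3 at fret 15 → G4 (MIDI 67).
80 − 67 = 13, so the two pitches are 13 semitones apart, with Ab5 the higher.

13 semitones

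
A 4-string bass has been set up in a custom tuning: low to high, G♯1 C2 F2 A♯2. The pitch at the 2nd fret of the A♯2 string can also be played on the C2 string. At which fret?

Fret 2 on A♯2 is MIDI 46 + 2 = 48 (C3). On the C2 string (open MIDI 36), that pitch is 48 − 36 = fret 12.

12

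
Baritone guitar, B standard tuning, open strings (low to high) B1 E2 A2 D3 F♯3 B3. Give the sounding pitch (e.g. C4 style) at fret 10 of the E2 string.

Each fret is one semitone, so E2 + 10 = D3.

D3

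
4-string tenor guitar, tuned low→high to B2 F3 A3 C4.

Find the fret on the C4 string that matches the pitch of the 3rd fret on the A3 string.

0

Fret 3 on A3 is MIDI 57 + 3 = 60 (C4). On the C4 string (open MIDI 60), that pitch is 60 − 60 = fret 0.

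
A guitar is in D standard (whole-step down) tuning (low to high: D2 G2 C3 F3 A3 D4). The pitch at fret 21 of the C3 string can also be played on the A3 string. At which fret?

C3 at fret 21 is C3 + 21 semitones = A4.
The open A3 string is 9 semitones above the open C3, so the same pitch on the A3 string lies at fret 21 − 9 = 12.

12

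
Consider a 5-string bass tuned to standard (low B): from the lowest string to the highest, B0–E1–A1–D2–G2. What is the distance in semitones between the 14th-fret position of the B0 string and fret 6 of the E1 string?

3 semitones

B0 at fret 14 → C#2 (MIDI 37); E1 at fret 6 → A#1 (MIDI 34).
37 − 34 = 3, so the two pitches are 3 semitones apart, with C#2 the higher.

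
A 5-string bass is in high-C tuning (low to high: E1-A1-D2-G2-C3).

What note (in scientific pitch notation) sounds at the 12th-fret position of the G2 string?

G2 is MIDI 43. Adding 12 gives 55, which is G3.

G3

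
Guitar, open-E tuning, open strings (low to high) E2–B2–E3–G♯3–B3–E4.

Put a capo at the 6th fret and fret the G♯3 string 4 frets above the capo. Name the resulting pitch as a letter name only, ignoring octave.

F♯

The capo raises the open G♯3 by 6 semitones to D4; fretting 4 more gives G♯3 + 6 + 4 = G♯3 + 10 semitones, landing on F♯.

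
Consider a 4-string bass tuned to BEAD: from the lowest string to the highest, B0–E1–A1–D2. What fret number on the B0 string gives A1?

A1 is 10 semitones above the open B0 (B–C–C#–D–…–G–G#–A), so it sits at fret 10.

10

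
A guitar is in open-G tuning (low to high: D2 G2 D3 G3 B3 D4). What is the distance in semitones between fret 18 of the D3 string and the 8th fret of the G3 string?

D3 at fret 18 → G#4 (MIDI 68); G3 at fret 8 → D#4 (MIDI 63).
68 − 63 = 5, so the two pitches are 5 semitones apart, with G#4 the higher.

5 semitones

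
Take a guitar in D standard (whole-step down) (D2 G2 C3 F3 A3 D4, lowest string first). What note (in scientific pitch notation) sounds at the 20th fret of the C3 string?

C3 is MIDI 48. Adding 20 gives 68, which is G♯4.

G♯4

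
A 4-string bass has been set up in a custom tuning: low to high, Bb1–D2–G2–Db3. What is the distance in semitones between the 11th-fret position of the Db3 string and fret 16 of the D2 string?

6 semitones

Db3 at fret 11 → C4 (MIDI 60); D2 at fret 16 → Gb3 (MIDI 54).
60 − 54 = 6, so the two pitches are 6 semitones apart, with C4 the higher.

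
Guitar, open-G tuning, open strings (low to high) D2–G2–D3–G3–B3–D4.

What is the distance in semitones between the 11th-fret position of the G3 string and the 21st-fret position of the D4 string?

17 semitones

G3 at fret 11 → F♯4 (MIDI 66); D4 at fret 21 → B5 (MIDI 83).
66 − 83 = -17, so the two pitches are 17 semitones apart, with B5 the higher.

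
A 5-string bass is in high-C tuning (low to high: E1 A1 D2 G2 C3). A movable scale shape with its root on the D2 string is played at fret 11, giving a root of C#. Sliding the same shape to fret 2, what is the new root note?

E

Moving from fret 11 to fret 2 shifts the root by -9 semitones.
C# down 9 semitones is E.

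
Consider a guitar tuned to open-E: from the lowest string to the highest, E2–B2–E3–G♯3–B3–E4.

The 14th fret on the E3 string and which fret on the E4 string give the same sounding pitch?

E3 at fret 14 is E3 + 14 semitones = F♯4.
The open E4 string is 12 semitones above the open E3, so the same pitch on the E4 string lies at fret 14 − 12 = 2.

2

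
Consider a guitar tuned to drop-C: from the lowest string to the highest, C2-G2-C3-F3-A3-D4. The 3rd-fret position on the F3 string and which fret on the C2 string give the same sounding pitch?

20

F3 at fret 3 is F3 + 3 semitones = G♯3.
The open C2 string is 17 semitones below the open F3, so the same pitch on the C2 string lies at fret 3 + 17 = 20.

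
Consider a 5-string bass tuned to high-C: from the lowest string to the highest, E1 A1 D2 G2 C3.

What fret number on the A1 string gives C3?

C3 is 15 semitones above the open A1 (A–A#–B–C–…–A#–B–C), so it sits at fret 15.

15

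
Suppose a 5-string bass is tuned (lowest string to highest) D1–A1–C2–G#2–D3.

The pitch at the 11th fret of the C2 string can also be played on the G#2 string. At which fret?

3

Fret 11 on C2 is MIDI 36 + 11 = 47 (B2). On the G#2 string (open MIDI 44), that pitch is 47 − 44 = fret 3.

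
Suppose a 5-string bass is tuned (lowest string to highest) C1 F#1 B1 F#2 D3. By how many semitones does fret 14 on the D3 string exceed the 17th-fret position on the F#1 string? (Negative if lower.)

17 semitones

D3 at fret 14 → E4 (MIDI 64); F#1 at fret 17 → B2 (MIDI 47).
64 − 47 = 17, so the two pitches are 17 semitones apart.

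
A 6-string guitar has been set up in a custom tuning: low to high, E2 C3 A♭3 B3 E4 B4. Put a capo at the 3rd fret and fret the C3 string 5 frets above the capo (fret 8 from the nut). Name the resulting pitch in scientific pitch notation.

A♭3

The capo raises the open C3 by 3 semitones to E♭3; fretting 5 more gives C3 + 3 + 5 = C3 + 8 semitones = A♭3.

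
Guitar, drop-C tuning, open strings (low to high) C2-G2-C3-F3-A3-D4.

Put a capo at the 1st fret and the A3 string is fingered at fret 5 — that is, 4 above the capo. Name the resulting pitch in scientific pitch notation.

D4

The capo raises the open A3 by 1 semitone to A#3; fretting 4 more gives A3 + 1 + 4 = A3 + 5 semitones = D4.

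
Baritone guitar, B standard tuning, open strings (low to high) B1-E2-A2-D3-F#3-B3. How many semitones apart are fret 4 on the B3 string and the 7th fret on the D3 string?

B3 at fret 4 → D#4 (MIDI 63); D3 at fret 7 → A3 (MIDI 57).
63 − 57 = 6, so the two pitches are 6 semitones apart, with D#4 the higher.

6 semitones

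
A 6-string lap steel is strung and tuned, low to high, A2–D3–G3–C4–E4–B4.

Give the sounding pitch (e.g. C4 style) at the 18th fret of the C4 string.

Gb5

The open C4 string plus 18 semitones: C–Db–D–Eb–…–E–F–Gb.
The walk passes from B into C once, so the octave number goes from 4 to 5.
(Equivalently spelled F#5.)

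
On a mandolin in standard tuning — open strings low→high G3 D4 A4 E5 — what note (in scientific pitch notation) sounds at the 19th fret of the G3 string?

D5

G3 is MIDI 55. Adding 19 gives 74, which is D5.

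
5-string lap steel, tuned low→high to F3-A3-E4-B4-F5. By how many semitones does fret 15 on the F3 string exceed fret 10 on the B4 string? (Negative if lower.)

F3 at fret 15 → Ab4 (MIDI 68); B4 at fret 10 → A5 (MIDI 81).
68 − 81 = -13, so the two pitches are 13 semitones apart.

-13 semitones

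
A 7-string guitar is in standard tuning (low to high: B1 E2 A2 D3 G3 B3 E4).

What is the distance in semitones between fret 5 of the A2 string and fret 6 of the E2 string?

4 semitones

A2 at fret 5 → D3 (MIDI 50); E2 at fret 6 → A#2 (MIDI 46).
50 − 46 = 4, so the two pitches are 4 semitones apart, with D3 the higher.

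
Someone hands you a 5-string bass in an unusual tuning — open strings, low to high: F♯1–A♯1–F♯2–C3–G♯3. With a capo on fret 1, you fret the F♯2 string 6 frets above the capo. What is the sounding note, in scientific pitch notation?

C♯3

The capo raises the open F♯2 by 1 semitone to G2; fretting 6 more gives F♯2 + 1 + 6 = F♯2 + 7 semitones = C♯3.
(Also written D♭.)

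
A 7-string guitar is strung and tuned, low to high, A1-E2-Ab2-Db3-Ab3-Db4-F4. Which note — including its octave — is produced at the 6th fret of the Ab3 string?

Each fret is one semitone, so Ab3 + 6 = D4.

D4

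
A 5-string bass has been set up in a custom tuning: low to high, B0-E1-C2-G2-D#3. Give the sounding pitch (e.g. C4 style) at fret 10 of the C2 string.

A#2

C2 is MIDI 36. Adding 10 gives 46, which is A#2.
(Equivalently spelled Bb2.)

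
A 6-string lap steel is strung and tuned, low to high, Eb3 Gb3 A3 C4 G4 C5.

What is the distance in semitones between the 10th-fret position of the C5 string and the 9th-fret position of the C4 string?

13 semitones

C5 at fret 10 → Bb5 (MIDI 82); C4 at fret 9 → A4 (MIDI 69).
82 − 69 = 13, so the two pitches are 13 semitones apart, with Bb5 the higher.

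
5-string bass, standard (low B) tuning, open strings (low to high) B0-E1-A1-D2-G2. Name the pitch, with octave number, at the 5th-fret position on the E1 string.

E1 is MIDI 28. Adding 5 gives 33, which is A1.

A1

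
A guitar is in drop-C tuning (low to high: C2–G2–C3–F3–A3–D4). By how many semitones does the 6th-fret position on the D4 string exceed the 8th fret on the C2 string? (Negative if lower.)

24 semitones

D4 at fret 6 → G♯4 (MIDI 68); C2 at fret 8 → G♯2 (MIDI 44).
68 − 44 = 24, so the two pitches are 24 semitones apart.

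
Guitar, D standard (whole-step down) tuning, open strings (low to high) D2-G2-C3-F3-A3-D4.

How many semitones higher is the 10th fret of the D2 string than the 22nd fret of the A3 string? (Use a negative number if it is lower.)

-31 semitones

D2 at fret 10 → C3 (MIDI 48); A3 at fret 22 → G5 (MIDI 79).
48 − 79 = -31, so the two pitches are 31 semitones apart.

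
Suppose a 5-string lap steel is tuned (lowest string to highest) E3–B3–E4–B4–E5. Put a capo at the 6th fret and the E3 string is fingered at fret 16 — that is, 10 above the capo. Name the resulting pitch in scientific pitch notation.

G♯4

The capo raises the open E3 by 6 semitones to A♯3; fretting 10 more gives E3 + 6 + 10 = E3 + 16 semitones = G♯4.
(Also written A♭.)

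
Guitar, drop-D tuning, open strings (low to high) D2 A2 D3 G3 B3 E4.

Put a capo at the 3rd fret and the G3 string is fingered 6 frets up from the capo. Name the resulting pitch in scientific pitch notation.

E4

The capo raises the open G3 by 3 semitones to A#3; fretting 6 more gives G3 + 3 + 6 = G3 + 9 semitones = E4.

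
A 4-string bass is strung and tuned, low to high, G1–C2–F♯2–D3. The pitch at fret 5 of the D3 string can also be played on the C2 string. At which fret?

Fret 5 on D3 is MIDI 50 + 5 = 55 (G3). On the C2 string (open MIDI 36), that pitch is 55 − 36 = fret 19.

19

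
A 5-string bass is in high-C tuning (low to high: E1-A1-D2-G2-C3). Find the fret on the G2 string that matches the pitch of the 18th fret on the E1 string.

3

Fret 18 on E1 is MIDI 28 + 18 = 46 (A♯2). On the G2 string (open MIDI 43), that pitch is 46 − 43 = fret 3.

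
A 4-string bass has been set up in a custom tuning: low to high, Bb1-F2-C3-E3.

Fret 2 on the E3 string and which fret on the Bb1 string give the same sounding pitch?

20

Fret 2 on E3 is MIDI 52 + 2 = 54 (Gb3). On the Bb1 string (open MIDI 34), that pitch is 54 − 34 = fret 20.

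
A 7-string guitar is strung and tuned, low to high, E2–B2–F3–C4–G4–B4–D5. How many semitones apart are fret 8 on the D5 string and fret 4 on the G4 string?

11 semitones

D5 at fret 8 → A#5 (MIDI 82); G4 at fret 4 → B4 (MIDI 71).
82 − 71 = 11, so the two pitches are 11 semitones apart, with A#5 the higher.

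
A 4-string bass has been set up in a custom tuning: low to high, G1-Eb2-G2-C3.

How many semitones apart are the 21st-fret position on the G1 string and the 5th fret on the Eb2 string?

8 semitones

G1 at fret 21 → E3 (MIDI 52); Eb2 at fret 5 → Ab2 (MIDI 44).
52 − 44 = 8, so the two pitches are 8 semitones apart, with E3 the higher.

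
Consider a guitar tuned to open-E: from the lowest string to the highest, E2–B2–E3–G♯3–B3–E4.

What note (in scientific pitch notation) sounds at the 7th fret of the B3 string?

Each fret is one semitone, so B3 + 7 = F♯4.
(Equivalently spelled G♭4.)

F♯4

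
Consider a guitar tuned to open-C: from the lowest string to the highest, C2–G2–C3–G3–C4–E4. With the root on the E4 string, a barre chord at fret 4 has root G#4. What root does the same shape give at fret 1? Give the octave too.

F4

Moving from fret 4 to fret 1 shifts the root by -3 semitones.
G#4 down 3 semitones is F4.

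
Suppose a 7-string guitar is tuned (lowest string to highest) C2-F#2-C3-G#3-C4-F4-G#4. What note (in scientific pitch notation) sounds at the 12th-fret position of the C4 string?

C5

C4 is MIDI 60. Adding 12 gives 72, which is C5.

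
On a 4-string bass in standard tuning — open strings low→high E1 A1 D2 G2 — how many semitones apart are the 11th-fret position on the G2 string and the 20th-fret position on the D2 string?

G2 at fret 11 → F#3 (MIDI 54); D2 at fret 20 → A#3 (MIDI 58).
54 − 58 = -4, so the two pitches are 4 semitones apart, with A#3 the higher.

4 semitones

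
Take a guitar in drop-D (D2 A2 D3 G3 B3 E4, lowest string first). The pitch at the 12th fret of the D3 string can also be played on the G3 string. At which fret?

7

Fret 12 on D3 is MIDI 50 + 12 = 62 (D4). On the G3 string (open MIDI 55), that pitch is 62 − 55 = fret 7.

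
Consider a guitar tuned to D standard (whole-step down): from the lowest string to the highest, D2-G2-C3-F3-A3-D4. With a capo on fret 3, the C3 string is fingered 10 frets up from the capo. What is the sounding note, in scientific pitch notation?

C#4

The capo raises the open C3 by 3 semitones to D#3; fretting 10 more gives C3 + 3 + 10 = C3 + 13 semitones = C#4.
(Also written Db.)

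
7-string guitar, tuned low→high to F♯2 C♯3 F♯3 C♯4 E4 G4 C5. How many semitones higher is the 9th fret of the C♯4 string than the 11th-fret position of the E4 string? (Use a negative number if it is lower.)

-5 semitones

C♯4 at fret 9 → A♯4 (MIDI 70); E4 at fret 11 → D♯5 (MIDI 75).
70 − 75 = -5, so the two pitches are 5 semitones apart.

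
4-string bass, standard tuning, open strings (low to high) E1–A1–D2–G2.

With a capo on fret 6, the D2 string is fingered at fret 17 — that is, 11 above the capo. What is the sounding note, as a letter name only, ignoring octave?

G

The capo raises the open D2 by 6 semitones to G#2; fretting 11 more gives D2 + 6 + 11 = D2 + 17 semitones, landing on G.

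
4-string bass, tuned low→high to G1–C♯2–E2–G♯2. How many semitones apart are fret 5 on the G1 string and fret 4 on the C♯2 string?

G1 at fret 5 → C2 (MIDI 36); C♯2 at fret 4 → F2 (MIDI 41).
36 − 41 = -5, so the two pitches are 5 semitones apart, with F2 the higher.

5 semitones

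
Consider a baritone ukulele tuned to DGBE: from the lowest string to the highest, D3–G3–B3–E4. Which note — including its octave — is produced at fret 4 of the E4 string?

G#4

The open E4 string plus 4 semitones: E–F–F#–G–G#.
No B→C boundary is crossed, so the octave stays at 4.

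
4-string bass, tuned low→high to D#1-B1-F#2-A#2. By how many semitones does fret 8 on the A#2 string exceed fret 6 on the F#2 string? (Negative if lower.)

6 semitones

A#2 at fret 8 → F#3 (MIDI 54); F#2 at fret 6 → C3 (MIDI 48).
54 − 48 = 6, so the two pitches are 6 semitones apart.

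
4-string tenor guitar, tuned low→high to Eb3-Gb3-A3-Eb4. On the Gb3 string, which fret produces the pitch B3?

B3 is 5 semitones above the open Gb3 (Gb–G–Ab–A–Bb–B), so it sits at fret 5.

5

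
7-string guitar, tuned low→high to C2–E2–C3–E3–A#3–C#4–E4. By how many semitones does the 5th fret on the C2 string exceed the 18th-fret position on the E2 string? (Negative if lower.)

-17 semitones

C2 at fret 5 → F2 (MIDI 41); E2 at fret 18 → A#3 (MIDI 58).
41 − 58 = -17, so the two pitches are 17 semitones apart.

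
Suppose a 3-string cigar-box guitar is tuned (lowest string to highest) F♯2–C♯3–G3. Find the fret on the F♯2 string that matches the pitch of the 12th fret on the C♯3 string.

C♯3 at fret 12 is C♯3 + 12 semitones = C♯4.
The open F♯2 string is 7 semitones below the open C♯3, so the same pitch on the F♯2 string lies at fret 12 + 7 = 19.

19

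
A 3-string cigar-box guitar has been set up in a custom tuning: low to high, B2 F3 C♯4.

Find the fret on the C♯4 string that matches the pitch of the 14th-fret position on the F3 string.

F3 at fret 14 is F3 + 14 semitones = G4.
The open C♯4 string is 8 semitones above the open F3, so the same pitch on the C♯4 string lies at fret 14 − 8 = 6.

6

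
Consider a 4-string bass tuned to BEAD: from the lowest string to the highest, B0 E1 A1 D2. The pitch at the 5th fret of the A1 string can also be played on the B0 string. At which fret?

15

Fret 5 on A1 is MIDI 33 + 5 = 38 (D2). On the B0 string (open MIDI 23), that pitch is 38 − 23 = fret 15.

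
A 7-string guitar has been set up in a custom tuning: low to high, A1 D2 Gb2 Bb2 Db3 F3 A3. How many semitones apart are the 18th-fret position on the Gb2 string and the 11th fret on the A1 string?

16 semitones

Gb2 at fret 18 → C4 (MIDI 60); A1 at fret 11 → Ab2 (MIDI 44).
60 − 44 = 16, so the two pitches are 16 semitones apart, with C4 the higher.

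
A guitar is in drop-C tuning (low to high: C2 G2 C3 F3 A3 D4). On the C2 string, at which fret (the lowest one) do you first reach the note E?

From C2, count semitones up the chromatic scale until reaching E: C–C#–D–D#–E — 4 steps.

4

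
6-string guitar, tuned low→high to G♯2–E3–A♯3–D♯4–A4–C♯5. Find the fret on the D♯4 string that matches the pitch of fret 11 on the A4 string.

A4 at fret 11 is A4 + 11 semitones = G♯5.
The open D♯4 string is 6 semitones below the open A4, so the same pitch on the D♯4 string lies at fret 11 + 6 = 17.

17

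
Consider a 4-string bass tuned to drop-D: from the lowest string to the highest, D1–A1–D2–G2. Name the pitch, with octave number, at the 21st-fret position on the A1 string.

A1 is MIDI 33. Adding 21 gives 54, which is F#3.
(Equivalently spelled Gb3.)

F#3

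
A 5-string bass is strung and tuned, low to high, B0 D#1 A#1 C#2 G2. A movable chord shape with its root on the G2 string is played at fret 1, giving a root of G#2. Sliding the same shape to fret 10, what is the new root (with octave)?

F3

Moving from fret 1 to fret 10 shifts the root by 9 semitones.
G#2 up 9 semitones is F3.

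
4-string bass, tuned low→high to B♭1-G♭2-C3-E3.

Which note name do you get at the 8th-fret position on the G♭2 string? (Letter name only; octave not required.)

The open G♭2 string plus 8 semitones: Gb–G–Ab–A–Bb–B–C–Db–D.

D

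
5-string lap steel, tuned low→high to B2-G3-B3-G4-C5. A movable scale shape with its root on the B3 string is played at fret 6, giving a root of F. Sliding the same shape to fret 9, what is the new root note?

Ab

Moving from fret 6 to fret 9 shifts the root by 3 semitones.
F up 3 semitones is Ab.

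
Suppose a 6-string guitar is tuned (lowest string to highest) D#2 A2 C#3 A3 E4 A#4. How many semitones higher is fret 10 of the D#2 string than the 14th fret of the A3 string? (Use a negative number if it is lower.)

D#2 at fret 10 → C#3 (MIDI 49); A3 at fret 14 → B4 (MIDI 71).
49 − 71 = -22, so the two pitches are 22 semitones apart.

-22 semitones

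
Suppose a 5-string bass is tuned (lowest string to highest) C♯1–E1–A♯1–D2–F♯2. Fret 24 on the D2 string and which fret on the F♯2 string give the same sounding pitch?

Fret 24 on D2 is MIDI 38 + 24 = 62 (D4). On the F♯2 string (open MIDI 42), that pitch is 62 − 42 = fret 20.

20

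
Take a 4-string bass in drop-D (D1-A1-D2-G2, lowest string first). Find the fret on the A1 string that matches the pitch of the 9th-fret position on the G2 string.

G2 at fret 9 is G2 + 9 semitones = E3.
The open A1 string is 10 semitones below the open G2, so the same pitch on the A1 string lies at fret 9 + 10 = 19.

19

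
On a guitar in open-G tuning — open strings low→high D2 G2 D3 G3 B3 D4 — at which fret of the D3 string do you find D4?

D4 is 12 semitones above the open D3 (D–D#–E–F–…–C–C#–D), so it sits at fret 12.

12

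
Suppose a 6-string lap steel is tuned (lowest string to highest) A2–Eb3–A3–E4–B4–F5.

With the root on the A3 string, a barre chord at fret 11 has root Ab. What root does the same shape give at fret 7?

Moving from fret 11 to fret 7 shifts the root by -4 semitones.
Ab down 4 semitones is E.

E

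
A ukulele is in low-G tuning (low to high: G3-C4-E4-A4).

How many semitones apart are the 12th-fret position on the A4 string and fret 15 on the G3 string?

11 semitones

A4 at fret 12 → A5 (MIDI 81); G3 at fret 15 → A#4 (MIDI 70).
81 − 70 = 11, so the two pitches are 11 semitones apart, with A5 the higher.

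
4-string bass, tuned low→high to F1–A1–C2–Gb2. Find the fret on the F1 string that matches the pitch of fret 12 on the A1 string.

16

A1 at fret 12 is A1 + 12 semitones = A2.
The open F1 string is 4 semitones below the open A1, so the same pitch on the F1 string lies at fret 12 + 4 = 16.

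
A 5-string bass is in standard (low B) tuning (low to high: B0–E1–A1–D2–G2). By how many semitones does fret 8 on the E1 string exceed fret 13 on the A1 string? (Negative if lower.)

-10 semitones

E1 at fret 8 → C2 (MIDI 36); A1 at fret 13 → A#2 (MIDI 46).
36 − 46 = -10, so the two pitches are 10 semitones apart.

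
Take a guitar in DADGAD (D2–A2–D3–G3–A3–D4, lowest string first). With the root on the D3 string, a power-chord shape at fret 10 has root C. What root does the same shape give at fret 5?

Moving from fret 10 to fret 5 shifts the root by -5 semitones.
C down 5 semitones is G.

G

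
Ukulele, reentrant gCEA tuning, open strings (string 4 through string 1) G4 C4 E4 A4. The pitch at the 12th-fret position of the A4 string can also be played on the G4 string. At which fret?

14

A4 at fret 12 is A4 + 12 semitones = A5.
The open G4 string is 2 semitones below the open A4, so the same pitch on the G4 string lies at fret 12 + 2 = 14.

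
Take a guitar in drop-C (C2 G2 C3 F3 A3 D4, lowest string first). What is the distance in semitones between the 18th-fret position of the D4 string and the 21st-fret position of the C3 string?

11 semitones

D4 at fret 18 → G#5 (MIDI 80); C3 at fret 21 → A4 (MIDI 69).
80 − 69 = 11, so the two pitches are 11 semitones apart, with G#5 the higher.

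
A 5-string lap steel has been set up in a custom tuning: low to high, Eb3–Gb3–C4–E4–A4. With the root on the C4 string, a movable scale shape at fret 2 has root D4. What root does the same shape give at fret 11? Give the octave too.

Moving from fret 2 to fret 11 shifts the root by 9 semitones.
D4 up 9 semitones is B4.

B4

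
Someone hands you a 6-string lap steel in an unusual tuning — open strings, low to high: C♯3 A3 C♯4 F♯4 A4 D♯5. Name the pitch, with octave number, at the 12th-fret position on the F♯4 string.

F♯5

The open F♯4 string plus 12 semitones: F#–G–G#–A–…–E–F–F#.
The walk passes from B into C once, so the octave number goes from 4 to 5.
(Equivalently spelled G♭5.)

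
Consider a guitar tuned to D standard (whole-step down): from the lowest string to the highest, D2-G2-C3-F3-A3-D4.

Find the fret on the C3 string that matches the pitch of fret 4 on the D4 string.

D4 at fret 4 is D4 + 4 semitones = F♯4.
The open C3 string is 14 semitones below the open D4, so the same pitch on the C3 string lies at fret 4 + 14 = 18.

18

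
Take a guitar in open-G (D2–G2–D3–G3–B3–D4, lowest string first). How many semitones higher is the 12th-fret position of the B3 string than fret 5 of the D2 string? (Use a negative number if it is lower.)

28 semitones

B3 at fret 12 → B4 (MIDI 71); D2 at fret 5 → G2 (MIDI 43).
71 − 43 = 28, so the two pitches are 28 semitones apart.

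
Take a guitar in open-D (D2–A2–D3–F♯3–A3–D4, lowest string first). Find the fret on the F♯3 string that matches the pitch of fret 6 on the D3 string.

D3 at fret 6 is D3 + 6 semitones = G♯3.
The open F♯3 string is 4 semitones above the open D3, so the same pitch on the F♯3 string lies at fret 6 − 4 = 2.

2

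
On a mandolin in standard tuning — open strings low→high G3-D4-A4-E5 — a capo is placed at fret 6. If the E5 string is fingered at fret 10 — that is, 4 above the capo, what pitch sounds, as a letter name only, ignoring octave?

D

The capo raises the open E5 by 6 semitones to A#5; fretting 4 more gives E5 + 6 + 4 = E5 + 10 semitones, landing on D.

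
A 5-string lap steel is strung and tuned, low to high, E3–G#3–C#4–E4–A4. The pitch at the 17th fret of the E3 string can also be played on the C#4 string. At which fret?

Fret 17 on E3 is MIDI 52 + 17 = 69 (A4). On the C#4 string (open MIDI 61), that pitch is 69 − 61 = fret 8.

8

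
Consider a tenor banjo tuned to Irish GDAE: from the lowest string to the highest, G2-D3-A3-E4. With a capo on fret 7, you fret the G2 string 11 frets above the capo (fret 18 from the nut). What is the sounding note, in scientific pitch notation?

C♯4

The capo raises the open G2 by 7 semitones to D3; fretting 11 more gives G2 + 7 + 11 = G2 + 18 semitones = C♯4.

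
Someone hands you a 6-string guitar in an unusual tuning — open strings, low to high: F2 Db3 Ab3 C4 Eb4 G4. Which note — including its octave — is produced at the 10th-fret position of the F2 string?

Eb3

F2 is MIDI 41. Adding 10 gives 51, which is Eb3.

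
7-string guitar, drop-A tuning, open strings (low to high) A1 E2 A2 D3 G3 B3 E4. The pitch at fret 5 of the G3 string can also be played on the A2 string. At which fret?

15

G3 at fret 5 is G3 + 5 semitones = C4.
The open A2 string is 10 semitones below the open G3, so the same pitch on the A2 string lies at fret 5 + 10 = 15.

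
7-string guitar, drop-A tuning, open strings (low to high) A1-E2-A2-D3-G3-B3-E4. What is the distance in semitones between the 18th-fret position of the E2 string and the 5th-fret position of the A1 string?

E2 at fret 18 → A#3 (MIDI 58); A1 at fret 5 → D2 (MIDI 38).
58 − 38 = 20, so the two pitches are 20 semitones apart, with A#3 the higher.

20 semitones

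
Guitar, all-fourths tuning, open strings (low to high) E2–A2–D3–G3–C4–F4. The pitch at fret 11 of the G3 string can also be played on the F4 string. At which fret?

G3 at fret 11 is G3 + 11 semitones = F#4.
The open F4 string is 10 semitones above the open G3, so the same pitch on the F4 string lies at fret 11 − 10 = 1.

1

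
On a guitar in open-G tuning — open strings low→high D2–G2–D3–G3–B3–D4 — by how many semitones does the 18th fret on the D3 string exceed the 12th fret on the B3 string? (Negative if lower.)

-3 semitones

D3 at fret 18 → G#4 (MIDI 68); B3 at fret 12 → B4 (MIDI 71).
68 − 71 = -3, so the two pitches are 3 semitones apart.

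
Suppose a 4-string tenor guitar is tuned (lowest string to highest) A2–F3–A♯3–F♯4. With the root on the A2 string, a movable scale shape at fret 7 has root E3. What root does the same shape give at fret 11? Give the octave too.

Moving from fret 7 to fret 11 shifts the root by 4 semitones.
E3 up 4 semitones is G♯3.

G♯3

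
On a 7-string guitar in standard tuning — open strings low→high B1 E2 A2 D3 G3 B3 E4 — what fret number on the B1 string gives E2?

5

E2 is 5 semitones above the open B1 (B–C–C#–D–D#–E), so it sits at fret 5.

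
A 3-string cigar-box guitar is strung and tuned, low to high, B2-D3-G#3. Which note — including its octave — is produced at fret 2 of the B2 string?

The open B2 string plus 2 semitones: B–C–C#.
The walk passes from B into C once, so the octave number goes from 2 to 3.
(Equivalently spelled Db3.)

C#3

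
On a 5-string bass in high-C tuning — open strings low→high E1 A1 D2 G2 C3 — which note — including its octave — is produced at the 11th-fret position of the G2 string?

Each fret is one semitone, so G2 + 11 = F#3.
(Equivalently spelled Gb3.)

F#3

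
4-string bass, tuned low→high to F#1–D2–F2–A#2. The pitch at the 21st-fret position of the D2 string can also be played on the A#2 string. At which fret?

Fret 21 on D2 is MIDI 38 + 21 = 59 (B3). On the A#2 string (open MIDI 46), that pitch is 59 − 46 = fret 13.

13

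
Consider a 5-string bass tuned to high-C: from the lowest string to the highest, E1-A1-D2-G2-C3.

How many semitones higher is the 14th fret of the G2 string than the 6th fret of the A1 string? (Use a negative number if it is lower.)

18 semitones

G2 at fret 14 → A3 (MIDI 57); A1 at fret 6 → D♯2 (MIDI 39).
57 − 39 = 18, so the two pitches are 18 semitones apart.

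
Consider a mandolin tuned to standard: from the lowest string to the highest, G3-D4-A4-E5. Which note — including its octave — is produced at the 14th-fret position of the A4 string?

B5

Each fret is one semitone, so A4 + 14 = B5.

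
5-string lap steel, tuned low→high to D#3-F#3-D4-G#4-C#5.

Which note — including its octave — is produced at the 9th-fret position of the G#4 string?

Each fret is one semitone, so G#4 + 9 = F5.

F5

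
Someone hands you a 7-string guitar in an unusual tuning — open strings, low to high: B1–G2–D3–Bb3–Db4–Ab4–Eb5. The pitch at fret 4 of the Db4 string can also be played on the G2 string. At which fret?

22

Db4 at fret 4 is Db4 + 4 semitones = F4.
The open G2 string is 18 semitones below the open Db4, so the same pitch on the G2 string lies at fret 4 + 18 = 22.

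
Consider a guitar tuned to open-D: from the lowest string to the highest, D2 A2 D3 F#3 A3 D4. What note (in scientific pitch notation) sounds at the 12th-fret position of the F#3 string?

F#4

The open F#3 string plus 12 semitones: F#–G–G#–A–…–E–F–F#.
The walk passes from B into C once, so the octave number goes from 3 to 4.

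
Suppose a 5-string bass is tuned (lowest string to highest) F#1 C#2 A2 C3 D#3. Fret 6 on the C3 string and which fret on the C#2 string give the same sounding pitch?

Fret 6 on C3 is MIDI 48 + 6 = 54 (F#3). On the C#2 string (open MIDI 37), that pitch is 54 − 37 = fret 17.

17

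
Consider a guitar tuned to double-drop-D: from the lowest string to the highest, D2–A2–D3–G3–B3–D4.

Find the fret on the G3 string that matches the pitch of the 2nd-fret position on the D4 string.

9

D4 at fret 2 is D4 + 2 semitones = E4.
The open G3 string is 7 semitones below the open D4, so the same pitch on the G3 string lies at fret 2 + 7 = 9.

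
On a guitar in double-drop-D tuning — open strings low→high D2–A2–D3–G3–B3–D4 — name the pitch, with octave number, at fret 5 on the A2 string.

D3

The open A2 string plus 5 semitones: A–A#–B–C–C#–D.
The walk passes from B into C once, so the octave number goes from 2 to 3.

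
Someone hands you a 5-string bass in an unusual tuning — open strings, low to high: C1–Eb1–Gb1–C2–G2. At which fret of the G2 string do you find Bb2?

3

Bb2 is 3 semitones above the open G2 (G–Ab–A–Bb), so it sits at fret 3.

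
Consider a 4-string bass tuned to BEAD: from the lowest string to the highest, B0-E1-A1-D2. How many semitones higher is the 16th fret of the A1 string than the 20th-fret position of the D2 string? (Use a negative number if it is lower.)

A1 at fret 16 → C#3 (MIDI 49); D2 at fret 20 → A#3 (MIDI 58).
49 − 58 = -9, so the two pitches are 9 semitones apart.

-9 semitones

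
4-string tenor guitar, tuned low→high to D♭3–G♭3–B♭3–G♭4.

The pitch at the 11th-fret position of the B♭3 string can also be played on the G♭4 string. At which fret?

B♭3 at fret 11 is B♭3 + 11 semitones = A4.
The open G♭4 string is 8 semitones above the open B♭3, so the same pitch on the G♭4 string lies at fret 11 − 8 = 3.

3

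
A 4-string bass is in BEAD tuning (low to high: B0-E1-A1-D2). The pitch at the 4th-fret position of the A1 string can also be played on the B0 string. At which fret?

Fret 4 on A1 is MIDI 33 + 4 = 37 (C♯2). On the B0 string (open MIDI 23), that pitch is 37 − 23 = fret 14.

14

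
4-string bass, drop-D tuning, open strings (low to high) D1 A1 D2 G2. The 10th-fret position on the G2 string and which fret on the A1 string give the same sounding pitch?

20

G2 at fret 10 is G2 + 10 semitones = F3.
The open A1 string is 10 semitones below the open G2, so the same pitch on the A1 string lies at fret 10 + 10 = 20.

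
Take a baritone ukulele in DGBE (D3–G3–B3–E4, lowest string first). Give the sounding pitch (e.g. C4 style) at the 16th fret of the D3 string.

F#4

The open D3 string plus 16 semitones: D–D#–E–F–…–E–F–F#.
The walk passes from B into C once, so the octave number goes from 3 to 4.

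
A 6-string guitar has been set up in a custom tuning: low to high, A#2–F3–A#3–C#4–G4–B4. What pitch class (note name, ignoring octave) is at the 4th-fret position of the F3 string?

A

The open F3 string plus 4 semitones: F–F#–G–G#–A.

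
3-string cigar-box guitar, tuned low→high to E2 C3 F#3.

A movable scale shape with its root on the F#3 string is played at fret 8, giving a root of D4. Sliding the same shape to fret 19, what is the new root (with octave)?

C#5

Moving from fret 8 to fret 19 shifts the root by 11 semitones.
D4 up 11 semitones is C#5.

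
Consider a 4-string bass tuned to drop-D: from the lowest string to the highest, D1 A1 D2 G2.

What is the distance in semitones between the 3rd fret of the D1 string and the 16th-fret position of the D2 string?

D1 at fret 3 → F1 (MIDI 29); D2 at fret 16 → F#3 (MIDI 54).
29 − 54 = -25, so the two pitches are 25 semitones apart, with F#3 the higher.

25 semitones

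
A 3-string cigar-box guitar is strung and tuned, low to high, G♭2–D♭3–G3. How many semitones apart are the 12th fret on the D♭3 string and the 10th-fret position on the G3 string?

D♭3 at fret 12 → D♭4 (MIDI 61); G3 at fret 10 → F4 (MIDI 65).
61 − 65 = -4, so the two pitches are 4 semitones apart, with F4 the higher.

4 semitones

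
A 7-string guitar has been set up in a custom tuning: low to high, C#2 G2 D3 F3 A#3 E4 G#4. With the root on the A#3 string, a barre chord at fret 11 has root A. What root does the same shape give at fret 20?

Moving from fret 11 to fret 20 shifts the root by 9 semitones.
A up 9 semitones is F#.

F#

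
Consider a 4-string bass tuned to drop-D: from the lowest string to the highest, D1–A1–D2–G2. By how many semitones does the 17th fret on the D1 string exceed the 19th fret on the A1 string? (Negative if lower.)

-9 semitones

D1 at fret 17 → G2 (MIDI 43); A1 at fret 19 → E3 (MIDI 52).
43 − 52 = -9, so the two pitches are 9 semitones apart.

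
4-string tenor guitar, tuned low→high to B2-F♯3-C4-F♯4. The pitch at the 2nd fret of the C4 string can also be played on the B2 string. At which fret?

15

C4 at fret 2 is C4 + 2 semitones = D4.
The open B2 string is 13 semitones below the open C4, so the same pitch on the B2 string lies at fret 2 + 13 = 15.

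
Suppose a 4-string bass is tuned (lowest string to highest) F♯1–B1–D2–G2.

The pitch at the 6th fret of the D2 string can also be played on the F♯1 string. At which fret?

14

D2 at fret 6 is D2 + 6 semitones = G♯2.
The open F♯1 string is 8 semitones below the open D2, so the same pitch on the F♯1 string lies at fret 6 + 8 = 14.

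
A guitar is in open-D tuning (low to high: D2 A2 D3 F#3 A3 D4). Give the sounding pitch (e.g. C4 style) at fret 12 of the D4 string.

D5

The open D4 string plus 12 semitones: D–D#–E–F–…–C–C#–D.
The walk passes from B into C once, so the octave number goes from 4 to 5.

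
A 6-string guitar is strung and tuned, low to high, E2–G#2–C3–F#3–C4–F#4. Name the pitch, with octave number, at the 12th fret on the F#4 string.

F#5

F#4 is MIDI 66. Adding 12 gives 78, which is F#5.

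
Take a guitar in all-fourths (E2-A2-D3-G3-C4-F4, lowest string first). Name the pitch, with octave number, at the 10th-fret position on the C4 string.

A#4

Each fret is one semitone, so C4 + 10 = A#4.
(Equivalently spelled Bb4.)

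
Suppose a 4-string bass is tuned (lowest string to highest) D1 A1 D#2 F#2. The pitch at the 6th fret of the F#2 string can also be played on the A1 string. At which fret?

15

F#2 at fret 6 is F#2 + 6 semitones = C3.
The open A1 string is 9 semitones below the open F#2, so the same pitch on the A1 string lies at fret 6 + 9 = 15.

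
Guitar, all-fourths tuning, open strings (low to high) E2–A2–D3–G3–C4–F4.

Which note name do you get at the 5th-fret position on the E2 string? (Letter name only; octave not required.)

The open E2 string plus 5 semitones: E–F–F#–G–G#–A.

A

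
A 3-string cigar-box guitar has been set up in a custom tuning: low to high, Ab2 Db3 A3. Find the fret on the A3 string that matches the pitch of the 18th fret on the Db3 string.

10

Fret 18 on Db3 is MIDI 49 + 18 = 67 (G4). On the A3 string (open MIDI 57), that pitch is 67 − 57 = fret 10.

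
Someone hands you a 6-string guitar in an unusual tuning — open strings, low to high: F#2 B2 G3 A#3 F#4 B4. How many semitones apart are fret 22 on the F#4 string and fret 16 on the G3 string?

17 semitones

F#4 at fret 22 → E6 (MIDI 88); G3 at fret 16 → B4 (MIDI 71).
88 − 71 = 17, so the two pitches are 17 semitones apart, with E6 the higher.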